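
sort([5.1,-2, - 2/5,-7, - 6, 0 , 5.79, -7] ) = [-7, - 7, - 6, - 2, - 2/5, 0,5.1,5.79]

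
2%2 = 0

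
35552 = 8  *4444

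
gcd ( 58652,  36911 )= 1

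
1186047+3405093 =4591140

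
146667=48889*3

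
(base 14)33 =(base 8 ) 55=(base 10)45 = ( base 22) 21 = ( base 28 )1h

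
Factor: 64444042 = 2^1*13^1*17^1*211^1*691^1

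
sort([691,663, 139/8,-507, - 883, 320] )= [ - 883, - 507,139/8, 320,663,  691] 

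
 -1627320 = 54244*(-30 )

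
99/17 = 99/17 =5.82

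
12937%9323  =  3614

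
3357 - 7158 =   -  3801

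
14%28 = 14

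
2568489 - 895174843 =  - 892606354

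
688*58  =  39904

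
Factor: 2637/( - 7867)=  - 3^2*293^1*7867^( -1 )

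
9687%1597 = 105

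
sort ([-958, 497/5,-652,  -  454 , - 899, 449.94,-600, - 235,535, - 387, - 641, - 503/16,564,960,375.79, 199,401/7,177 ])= [ - 958,-899,-652 , - 641, - 600, - 454, - 387 , - 235 ,  -  503/16, 401/7, 497/5, 177,199, 375.79,449.94, 535, 564,960] 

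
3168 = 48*66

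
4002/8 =500+ 1/4= 500.25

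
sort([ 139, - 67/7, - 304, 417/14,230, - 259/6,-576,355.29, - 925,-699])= [ - 925, - 699 , - 576,-304,- 259/6,-67/7, 417/14,139, 230, 355.29]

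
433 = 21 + 412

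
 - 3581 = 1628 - 5209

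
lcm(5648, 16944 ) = 16944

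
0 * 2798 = 0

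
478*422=201716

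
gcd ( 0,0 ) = 0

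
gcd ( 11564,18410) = 14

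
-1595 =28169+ - 29764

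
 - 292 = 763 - 1055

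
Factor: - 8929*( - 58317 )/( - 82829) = -520712493/82829 = - 3^1*7^1*113^( - 1)*733^ (-1 )*2777^1 *8929^1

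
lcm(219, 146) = 438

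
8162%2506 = 644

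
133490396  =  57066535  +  76423861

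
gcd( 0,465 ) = 465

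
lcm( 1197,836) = 52668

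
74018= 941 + 73077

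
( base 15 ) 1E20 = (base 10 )6555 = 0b1100110011011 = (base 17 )15ba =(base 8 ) 14633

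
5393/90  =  5393/90 =59.92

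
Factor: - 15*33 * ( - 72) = 35640 = 2^3*3^4 * 5^1*11^1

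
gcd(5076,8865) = 9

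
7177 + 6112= 13289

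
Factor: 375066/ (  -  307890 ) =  - 5^ ( - 1)*11^( - 1 )*67^1  =  - 67/55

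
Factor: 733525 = 5^2*13^1*37^1*61^1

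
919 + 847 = 1766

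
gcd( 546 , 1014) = 78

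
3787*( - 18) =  - 68166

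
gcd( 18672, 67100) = 4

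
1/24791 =1/24791 = 0.00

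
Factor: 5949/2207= 3^2*661^1*2207^(-1 ) 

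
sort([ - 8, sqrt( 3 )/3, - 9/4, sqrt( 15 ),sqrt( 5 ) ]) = [-8, -9/4,sqrt(3) /3,sqrt(  5),sqrt(15 ) ]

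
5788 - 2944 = 2844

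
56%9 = 2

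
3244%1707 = 1537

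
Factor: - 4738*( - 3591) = 2^1*3^3*7^1* 19^1 * 23^1 * 103^1=17014158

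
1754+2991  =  4745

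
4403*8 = 35224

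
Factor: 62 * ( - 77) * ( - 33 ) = 2^1 * 3^1 * 7^1*11^2*31^1 = 157542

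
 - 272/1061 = -1 + 789/1061 = - 0.26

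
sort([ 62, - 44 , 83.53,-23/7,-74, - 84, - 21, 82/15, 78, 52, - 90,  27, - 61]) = [-90, -84, - 74,-61,-44, -21, - 23/7, 82/15,27, 52 , 62, 78,83.53]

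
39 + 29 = 68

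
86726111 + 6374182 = 93100293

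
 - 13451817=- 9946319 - 3505498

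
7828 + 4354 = 12182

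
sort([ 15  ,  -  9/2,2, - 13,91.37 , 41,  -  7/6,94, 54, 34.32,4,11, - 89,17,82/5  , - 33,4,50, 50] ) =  [ - 89, -33, - 13, - 9/2,-7/6,2,4,  4,11, 15, 82/5, 17,34.32,41, 50,50  ,  54,91.37,94 ]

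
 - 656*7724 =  - 5066944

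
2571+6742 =9313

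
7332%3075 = 1182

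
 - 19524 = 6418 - 25942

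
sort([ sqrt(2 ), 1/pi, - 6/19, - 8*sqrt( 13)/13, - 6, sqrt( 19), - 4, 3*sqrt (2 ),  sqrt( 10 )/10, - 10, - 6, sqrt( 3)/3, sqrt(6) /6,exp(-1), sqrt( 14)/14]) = [ - 10, - 6, - 6, - 4, - 8*sqrt( 13)/13,-6/19, sqrt(  14 )/14,sqrt(10 ) /10,1/pi, exp( - 1 ),  sqrt ( 6) /6, sqrt(3)/3, sqrt (2),3*sqrt(2 ), sqrt(19) ] 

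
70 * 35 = 2450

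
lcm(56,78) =2184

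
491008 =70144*7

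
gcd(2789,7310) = 1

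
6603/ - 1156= - 6603/1156 = -  5.71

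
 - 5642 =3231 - 8873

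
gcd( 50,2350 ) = 50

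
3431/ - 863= - 4  +  21/863 = - 3.98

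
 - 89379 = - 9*9931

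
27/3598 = 27/3598 = 0.01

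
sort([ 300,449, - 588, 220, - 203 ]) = [  -  588,- 203,220, 300, 449]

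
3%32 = 3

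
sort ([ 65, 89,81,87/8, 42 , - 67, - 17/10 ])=[-67,-17/10,  87/8, 42,  65,81, 89]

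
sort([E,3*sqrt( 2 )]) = [ E,3 * sqrt( 2) ] 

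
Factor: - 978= -2^1*3^1 *163^1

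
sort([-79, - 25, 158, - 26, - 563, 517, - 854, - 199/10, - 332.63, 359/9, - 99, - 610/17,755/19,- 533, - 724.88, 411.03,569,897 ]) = [ - 854, - 724.88, - 563, - 533, - 332.63, - 99, - 79,  -  610/17,-26, - 25, - 199/10, 755/19, 359/9,158 , 411.03,517,569,897]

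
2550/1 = 2550 = 2550.00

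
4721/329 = 14 + 115/329 = 14.35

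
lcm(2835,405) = 2835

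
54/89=54/89=0.61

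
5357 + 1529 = 6886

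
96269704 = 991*97144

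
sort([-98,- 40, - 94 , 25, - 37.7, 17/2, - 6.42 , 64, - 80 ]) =[ - 98, - 94  , - 80, - 40, - 37.7,-6.42, 17/2,25  ,  64 ]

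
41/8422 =41/8422 = 0.00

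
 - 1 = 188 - 189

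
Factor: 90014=2^1 * 45007^1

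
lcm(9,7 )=63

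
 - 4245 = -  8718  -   - 4473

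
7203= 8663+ - 1460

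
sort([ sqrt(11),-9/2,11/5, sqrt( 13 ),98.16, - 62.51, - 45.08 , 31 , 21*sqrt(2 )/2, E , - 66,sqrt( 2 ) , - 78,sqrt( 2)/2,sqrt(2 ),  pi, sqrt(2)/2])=[- 78, - 66, - 62.51,-45.08, - 9/2,sqrt(2 )/2, sqrt(2)/2,sqrt(2),  sqrt( 2 ),11/5, E, pi,sqrt( 11), sqrt( 13), 21*sqrt( 2) /2,31, 98.16]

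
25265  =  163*155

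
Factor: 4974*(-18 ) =-2^2*3^3*829^1 = - 89532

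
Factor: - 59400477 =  - 3^2*6600053^1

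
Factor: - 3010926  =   -2^1*3^1* 501821^1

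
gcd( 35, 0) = 35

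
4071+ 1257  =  5328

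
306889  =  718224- 411335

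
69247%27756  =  13735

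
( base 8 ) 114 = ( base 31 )2E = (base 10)76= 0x4C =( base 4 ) 1030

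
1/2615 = 1/2615=0.00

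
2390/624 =1195/312= 3.83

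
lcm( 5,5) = 5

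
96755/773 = 96755/773 = 125.17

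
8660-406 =8254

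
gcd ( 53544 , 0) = 53544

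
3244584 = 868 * 3738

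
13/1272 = 13/1272 = 0.01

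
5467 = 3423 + 2044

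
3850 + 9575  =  13425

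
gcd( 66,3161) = 1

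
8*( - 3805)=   -  30440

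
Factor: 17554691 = 7^2*11^1*32569^1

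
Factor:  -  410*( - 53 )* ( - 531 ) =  - 11538630 = -  2^1*3^2*5^1*41^1*53^1*59^1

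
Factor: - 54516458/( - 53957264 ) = 2^( - 3)*19^ ( - 1)*23^( - 1 )*103^1*7717^( - 1)*264643^1 =27258229/26978632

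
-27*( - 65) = 1755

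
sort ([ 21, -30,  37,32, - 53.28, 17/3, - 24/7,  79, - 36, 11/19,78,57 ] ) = [  -  53.28, - 36, - 30, - 24/7,11/19,17/3,21,32, 37 , 57,78,79 ]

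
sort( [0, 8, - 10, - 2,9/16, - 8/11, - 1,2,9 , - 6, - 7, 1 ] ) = [ - 10, - 7, -6, - 2, - 1,-8/11,  0, 9/16,1,2,  8 , 9]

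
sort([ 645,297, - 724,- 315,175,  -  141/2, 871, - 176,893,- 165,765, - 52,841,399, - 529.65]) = [-724, - 529.65, - 315, -176, - 165,  -  141/2, - 52, 175,297, 399,645,765, 841,871,893 ] 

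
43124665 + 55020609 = 98145274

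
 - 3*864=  - 2592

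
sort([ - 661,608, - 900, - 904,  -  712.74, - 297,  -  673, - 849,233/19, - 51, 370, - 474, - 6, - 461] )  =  [ - 904 , - 900,  -  849, - 712.74,  -  673,-661, - 474, - 461,-297, - 51,  -  6,233/19,370,608] 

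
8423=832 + 7591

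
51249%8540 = 9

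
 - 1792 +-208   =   - 2000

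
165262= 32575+132687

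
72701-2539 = 70162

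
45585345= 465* 98033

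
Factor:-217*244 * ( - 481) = 2^2* 7^1*13^1*31^1*37^1*61^1  =  25467988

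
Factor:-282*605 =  - 2^1*3^1*5^1* 11^2*47^1= - 170610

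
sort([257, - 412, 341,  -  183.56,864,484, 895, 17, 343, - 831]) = [ - 831,- 412, - 183.56,17, 257 , 341, 343,484, 864,895] 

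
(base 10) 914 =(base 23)1GH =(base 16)392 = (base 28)14i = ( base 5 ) 12124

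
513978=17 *30234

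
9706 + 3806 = 13512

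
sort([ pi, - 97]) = [ - 97,pi]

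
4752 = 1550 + 3202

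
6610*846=5592060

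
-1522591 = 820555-2343146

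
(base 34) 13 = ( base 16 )25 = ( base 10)37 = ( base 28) 19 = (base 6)101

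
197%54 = 35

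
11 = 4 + 7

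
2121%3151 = 2121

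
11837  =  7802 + 4035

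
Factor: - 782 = -2^1*17^1*23^1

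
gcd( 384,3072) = 384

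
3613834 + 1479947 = 5093781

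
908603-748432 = 160171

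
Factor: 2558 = 2^1*1279^1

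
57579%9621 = 9474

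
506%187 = 132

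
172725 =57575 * 3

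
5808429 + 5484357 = 11292786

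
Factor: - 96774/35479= - 2^1*3^1*17^ (  -  1 )*127^2 * 2087^( - 1)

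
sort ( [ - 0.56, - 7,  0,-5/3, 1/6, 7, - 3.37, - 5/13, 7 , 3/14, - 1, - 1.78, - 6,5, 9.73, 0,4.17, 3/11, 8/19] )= [ - 7, - 6, - 3.37, - 1.78, - 5/3, - 1 , - 0.56, - 5/13,0, 0,1/6, 3/14,3/11, 8/19,4.17, 5, 7, 7, 9.73 ]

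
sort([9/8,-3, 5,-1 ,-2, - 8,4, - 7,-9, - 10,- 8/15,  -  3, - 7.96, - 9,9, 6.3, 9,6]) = [ - 10,-9, - 9,-8, - 7.96,-7,-3,-3, - 2,-1,-8/15,9/8,  4, 5, 6,6.3,9, 9]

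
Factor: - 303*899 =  - 272397 = - 3^1*  29^1 * 31^1 * 101^1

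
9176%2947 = 335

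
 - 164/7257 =  -  4/177 = -0.02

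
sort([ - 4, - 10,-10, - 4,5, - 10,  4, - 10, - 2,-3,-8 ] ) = [-10, - 10, - 10, - 10, - 8,-4, - 4, - 3, - 2, 4, 5]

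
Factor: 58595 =5^1*11719^1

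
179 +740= 919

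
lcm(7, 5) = 35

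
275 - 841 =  - 566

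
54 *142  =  7668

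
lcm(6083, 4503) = 346731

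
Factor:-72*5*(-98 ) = 35280 = 2^4*3^2*5^1 *7^2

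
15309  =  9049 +6260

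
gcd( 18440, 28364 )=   4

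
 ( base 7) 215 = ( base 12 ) 92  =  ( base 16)6E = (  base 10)110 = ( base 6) 302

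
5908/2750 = 2+204/1375 =2.15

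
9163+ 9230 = 18393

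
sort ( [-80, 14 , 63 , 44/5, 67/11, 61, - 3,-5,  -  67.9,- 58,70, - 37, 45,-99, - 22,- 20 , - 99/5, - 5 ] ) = [  -  99, - 80,-67.9,-58,  -  37, -22,-20, - 99/5, - 5,-5, - 3,67/11,44/5, 14, 45, 61,63 , 70]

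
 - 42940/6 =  - 21470/3 = - 7156.67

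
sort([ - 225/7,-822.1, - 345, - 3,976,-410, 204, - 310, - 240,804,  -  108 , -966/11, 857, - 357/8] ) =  [ - 822.1, - 410, - 345, - 310,-240,- 108, - 966/11,-357/8,  -  225/7, - 3, 204, 804,857, 976 ]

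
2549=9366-6817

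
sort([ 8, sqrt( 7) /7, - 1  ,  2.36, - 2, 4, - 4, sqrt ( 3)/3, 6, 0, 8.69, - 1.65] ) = [ - 4, - 2, - 1.65, - 1, 0,sqrt( 7)/7 , sqrt( 3) /3, 2.36,4,6, 8,8.69] 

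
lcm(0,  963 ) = 0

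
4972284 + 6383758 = 11356042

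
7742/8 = 3871/4 = 967.75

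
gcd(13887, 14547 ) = 3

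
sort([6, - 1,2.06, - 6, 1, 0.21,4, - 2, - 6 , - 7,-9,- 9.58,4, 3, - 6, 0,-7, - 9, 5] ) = [ - 9.58,  -  9, - 9, - 7,-7,- 6, - 6 , - 6, - 2, - 1,0 , 0.21 , 1, 2.06,3, 4,4,5,6] 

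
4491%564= 543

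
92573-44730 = 47843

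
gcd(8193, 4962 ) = 3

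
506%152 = 50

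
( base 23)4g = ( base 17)66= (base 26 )44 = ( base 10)108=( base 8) 154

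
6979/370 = 18 + 319/370 = 18.86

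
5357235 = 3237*1655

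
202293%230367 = 202293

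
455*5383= 2449265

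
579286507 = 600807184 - 21520677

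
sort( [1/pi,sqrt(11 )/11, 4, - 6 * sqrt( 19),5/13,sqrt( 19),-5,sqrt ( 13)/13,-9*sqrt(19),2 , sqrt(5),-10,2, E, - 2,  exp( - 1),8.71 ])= [  -  9 * sqrt(19), - 6 * sqrt( 19 ), - 10,- 5,-2,sqrt( 13)/13, sqrt( 11)/11,1/pi,exp(- 1 ),5/13,2,2, sqrt( 5), E,4,sqrt (19),8.71]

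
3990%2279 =1711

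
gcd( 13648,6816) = 16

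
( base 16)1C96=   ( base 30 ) 83s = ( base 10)7318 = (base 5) 213233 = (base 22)F2E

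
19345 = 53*365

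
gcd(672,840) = 168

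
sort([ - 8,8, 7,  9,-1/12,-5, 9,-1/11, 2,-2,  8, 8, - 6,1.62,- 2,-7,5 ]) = [ - 8,-7, -6, -5,-2, - 2,-1/11, - 1/12,  1.62,2,5, 7 , 8, 8, 8,9, 9 ] 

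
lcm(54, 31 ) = 1674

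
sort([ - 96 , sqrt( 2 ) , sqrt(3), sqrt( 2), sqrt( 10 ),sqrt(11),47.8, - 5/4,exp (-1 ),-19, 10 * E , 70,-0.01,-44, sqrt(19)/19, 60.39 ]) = [ - 96 , - 44, - 19,  -  5/4, - 0.01,sqrt(19)/19,exp ( - 1),  sqrt( 2 ),sqrt( 2),  sqrt( 3),sqrt(10),  sqrt( 11), 10*E, 47.8,  60.39, 70]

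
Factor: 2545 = 5^1*509^1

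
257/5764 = 257/5764 = 0.04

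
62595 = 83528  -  20933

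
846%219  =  189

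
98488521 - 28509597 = 69978924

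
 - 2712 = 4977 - 7689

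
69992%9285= 4997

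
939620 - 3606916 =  - 2667296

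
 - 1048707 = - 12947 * 81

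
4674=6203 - 1529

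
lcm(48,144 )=144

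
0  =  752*0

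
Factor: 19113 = 3^1*23^1*277^1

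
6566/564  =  11+181/282 = 11.64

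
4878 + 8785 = 13663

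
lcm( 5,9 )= 45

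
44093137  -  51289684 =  - 7196547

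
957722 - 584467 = 373255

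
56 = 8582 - 8526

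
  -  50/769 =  - 1 + 719/769 =- 0.07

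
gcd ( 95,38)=19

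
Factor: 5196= 2^2*3^1*433^1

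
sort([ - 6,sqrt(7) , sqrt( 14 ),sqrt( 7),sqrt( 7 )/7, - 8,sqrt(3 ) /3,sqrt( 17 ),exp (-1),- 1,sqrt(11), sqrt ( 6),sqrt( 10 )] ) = [ -8, - 6,  -  1, exp ( - 1), sqrt( 7)/7,sqrt(3 )/3,sqrt(6 ),sqrt(7),sqrt( 7 ),sqrt( 10),sqrt( 11), sqrt(14), sqrt(17 )]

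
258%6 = 0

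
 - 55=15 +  - 70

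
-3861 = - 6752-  - 2891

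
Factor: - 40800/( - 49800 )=2^2*17^1*83^(-1) = 68/83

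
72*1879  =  135288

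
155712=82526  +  73186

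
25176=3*8392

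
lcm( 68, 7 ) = 476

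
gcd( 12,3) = 3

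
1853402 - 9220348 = -7366946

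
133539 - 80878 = 52661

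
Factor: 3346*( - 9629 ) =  - 2^1*7^1*239^1*9629^1 = -  32218634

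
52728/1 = 52728 = 52728.00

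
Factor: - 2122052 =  -2^2*530513^1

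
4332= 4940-608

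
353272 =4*88318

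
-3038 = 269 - 3307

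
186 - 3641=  - 3455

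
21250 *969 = 20591250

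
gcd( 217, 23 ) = 1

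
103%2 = 1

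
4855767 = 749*6483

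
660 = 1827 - 1167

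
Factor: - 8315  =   - 5^1*1663^1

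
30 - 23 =7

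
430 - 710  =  - 280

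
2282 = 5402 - 3120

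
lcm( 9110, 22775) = 45550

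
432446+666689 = 1099135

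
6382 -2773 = 3609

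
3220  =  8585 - 5365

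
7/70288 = 7/70288 = 0.00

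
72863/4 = 72863/4  =  18215.75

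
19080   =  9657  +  9423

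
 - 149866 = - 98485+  - 51381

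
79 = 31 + 48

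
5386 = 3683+1703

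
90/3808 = 45/1904 = 0.02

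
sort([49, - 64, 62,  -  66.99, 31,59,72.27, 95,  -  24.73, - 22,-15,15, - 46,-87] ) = [ - 87, - 66.99, - 64,- 46, - 24.73 , - 22, - 15,15,31 , 49,59,62, 72.27,95 ]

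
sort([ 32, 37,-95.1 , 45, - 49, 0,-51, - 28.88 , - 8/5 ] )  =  [ - 95.1, - 51,-49, - 28.88, - 8/5,  0, 32, 37, 45]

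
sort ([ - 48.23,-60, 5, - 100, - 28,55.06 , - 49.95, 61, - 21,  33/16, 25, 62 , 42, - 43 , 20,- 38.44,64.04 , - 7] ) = [-100 ,-60,-49.95 , -48.23,-43,  -  38.44,-28,-21 , - 7,33/16 , 5,20,  25 , 42, 55.06 , 61,62,64.04 ] 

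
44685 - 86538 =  - 41853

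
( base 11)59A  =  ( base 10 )714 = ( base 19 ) 1IB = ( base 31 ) N1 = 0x2CA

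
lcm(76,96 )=1824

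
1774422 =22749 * 78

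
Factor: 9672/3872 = 2^ ( - 2 ) * 3^1*11^( - 2 )  *  13^1 * 31^1 = 1209/484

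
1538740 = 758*2030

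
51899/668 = 77+463/668=77.69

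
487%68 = 11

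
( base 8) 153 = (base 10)107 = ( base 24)4b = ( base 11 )98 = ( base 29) 3K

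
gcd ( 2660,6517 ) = 133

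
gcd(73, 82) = 1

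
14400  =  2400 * 6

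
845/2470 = 13/38 = 0.34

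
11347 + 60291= 71638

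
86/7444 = 43/3722 = 0.01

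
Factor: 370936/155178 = 2^2*3^( - 2)*37^(-1 )*199^1  =  796/333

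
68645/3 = 68645/3 = 22881.67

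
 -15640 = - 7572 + - 8068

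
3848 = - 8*( - 481 )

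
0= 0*51314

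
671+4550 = 5221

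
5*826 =4130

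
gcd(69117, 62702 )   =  1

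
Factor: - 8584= - 2^3 * 29^1*37^1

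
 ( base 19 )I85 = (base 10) 6655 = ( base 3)100010111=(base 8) 14777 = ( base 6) 50451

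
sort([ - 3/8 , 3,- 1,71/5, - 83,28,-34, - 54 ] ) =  [ -83,-54, - 34, - 1, - 3/8,3,71/5, 28 ]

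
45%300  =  45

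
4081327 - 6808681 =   -  2727354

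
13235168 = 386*34288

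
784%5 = 4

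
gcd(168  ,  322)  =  14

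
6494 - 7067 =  - 573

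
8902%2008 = 870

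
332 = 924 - 592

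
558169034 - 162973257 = 395195777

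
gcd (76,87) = 1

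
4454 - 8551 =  - 4097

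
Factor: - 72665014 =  - 2^1*53^1*685519^1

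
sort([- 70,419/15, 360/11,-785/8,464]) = [-785/8, - 70,419/15, 360/11,464 ]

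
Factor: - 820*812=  - 2^4 * 5^1*7^1*29^1 *41^1=- 665840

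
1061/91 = 11 + 60/91 = 11.66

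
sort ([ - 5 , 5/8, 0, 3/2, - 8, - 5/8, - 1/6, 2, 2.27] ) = [- 8,  -  5, - 5/8, - 1/6,0, 5/8, 3/2, 2, 2.27]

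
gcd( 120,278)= 2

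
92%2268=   92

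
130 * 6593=857090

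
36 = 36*1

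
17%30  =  17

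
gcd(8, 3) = 1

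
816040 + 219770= 1035810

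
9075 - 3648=5427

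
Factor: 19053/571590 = 2^(  -  1)*3^( - 1)*5^( - 1)  =  1/30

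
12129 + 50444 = 62573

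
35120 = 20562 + 14558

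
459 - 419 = 40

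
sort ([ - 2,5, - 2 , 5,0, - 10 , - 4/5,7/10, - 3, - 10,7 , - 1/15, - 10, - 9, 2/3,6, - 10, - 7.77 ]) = [ - 10 , - 10 , - 10, - 10, - 9 , - 7.77, - 3, - 2, - 2, - 4/5, - 1/15 , 0, 2/3,7/10 , 5 , 5, 6,7]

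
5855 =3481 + 2374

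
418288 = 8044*52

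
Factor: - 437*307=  - 134159  =  - 19^1*23^1*307^1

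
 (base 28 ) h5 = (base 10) 481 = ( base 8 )741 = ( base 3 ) 122211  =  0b111100001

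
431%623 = 431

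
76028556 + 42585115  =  118613671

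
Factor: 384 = 2^7*3^1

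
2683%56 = 51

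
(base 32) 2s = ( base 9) 112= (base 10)92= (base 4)1130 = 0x5c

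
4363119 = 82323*53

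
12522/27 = 463 + 7/9 = 463.78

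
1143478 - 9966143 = -8822665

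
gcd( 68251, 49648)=1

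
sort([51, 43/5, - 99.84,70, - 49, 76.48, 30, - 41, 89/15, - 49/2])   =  [ - 99.84, - 49, - 41, - 49/2,89/15,43/5,  30, 51,  70, 76.48] 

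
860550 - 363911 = 496639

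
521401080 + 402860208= 924261288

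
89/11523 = 89/11523= 0.01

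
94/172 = 47/86 = 0.55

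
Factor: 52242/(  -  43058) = -26121/21529 =- 3^1*8707^1*21529^( - 1 )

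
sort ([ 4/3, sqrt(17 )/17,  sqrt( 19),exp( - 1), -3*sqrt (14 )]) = [ - 3*sqrt( 14 ),sqrt(17) /17,exp( - 1 ),4/3,sqrt( 19 ) ] 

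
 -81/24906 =  -  1 + 8275/8302 = - 0.00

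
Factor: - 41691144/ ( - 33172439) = 2^3*3^1*11^1*79^1*1999^1*33172439^( - 1)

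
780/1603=780/1603 = 0.49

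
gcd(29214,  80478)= 18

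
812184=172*4722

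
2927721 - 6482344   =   - 3554623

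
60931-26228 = 34703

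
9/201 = 3/67  =  0.04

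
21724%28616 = 21724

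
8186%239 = 60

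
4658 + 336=4994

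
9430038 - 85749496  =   - 76319458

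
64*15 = 960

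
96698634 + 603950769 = 700649403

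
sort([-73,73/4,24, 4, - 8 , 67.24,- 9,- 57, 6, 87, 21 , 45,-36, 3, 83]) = [ - 73, - 57,-36,-9 ,-8, 3 , 4, 6, 73/4,21,24, 45, 67.24,  83, 87]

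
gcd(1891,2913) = 1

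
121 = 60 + 61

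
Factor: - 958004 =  - 2^2*37^1*6473^1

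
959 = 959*1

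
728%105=98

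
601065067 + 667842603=1268907670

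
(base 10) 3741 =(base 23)71f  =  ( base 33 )3EC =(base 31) 3rl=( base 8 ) 7235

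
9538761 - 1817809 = 7720952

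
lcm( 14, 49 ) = 98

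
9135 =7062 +2073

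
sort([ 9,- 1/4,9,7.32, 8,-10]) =[ - 10, - 1/4,7.32,8, 9,9 ]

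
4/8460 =1/2115 = 0.00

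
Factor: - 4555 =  - 5^1*911^1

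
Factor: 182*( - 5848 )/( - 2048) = 2^( - 7 )* 7^1*13^1*17^1*43^1 = 66521/128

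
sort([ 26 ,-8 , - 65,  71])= [ - 65,-8, 26,71]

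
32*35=1120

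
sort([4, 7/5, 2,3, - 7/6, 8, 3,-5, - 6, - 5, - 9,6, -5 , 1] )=[-9, - 6, - 5, - 5, - 5, - 7/6, 1,  7/5 , 2, 3, 3, 4, 6 , 8]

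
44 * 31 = 1364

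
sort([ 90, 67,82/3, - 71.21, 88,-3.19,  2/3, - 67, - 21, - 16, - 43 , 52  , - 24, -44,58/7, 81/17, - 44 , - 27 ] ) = [ - 71.21 ,- 67, - 44 , - 44, - 43, - 27,- 24, - 21, - 16 , - 3.19,2/3 , 81/17, 58/7, 82/3,  52 , 67,  88,90 ]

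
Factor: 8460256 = 2^5*7^1*179^1*211^1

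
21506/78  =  275+ 28/39= 275.72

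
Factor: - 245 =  - 5^1*7^2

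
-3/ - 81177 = 1/27059 =0.00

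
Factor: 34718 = 2^1*17359^1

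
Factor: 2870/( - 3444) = - 2^( - 1 )*3^ ( - 1 )*5^1=-5/6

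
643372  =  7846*82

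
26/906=13/453  =  0.03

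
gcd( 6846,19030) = 2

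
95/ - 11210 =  - 1 + 117/118 = - 0.01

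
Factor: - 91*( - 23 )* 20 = 2^2*5^1*7^1*13^1 * 23^1 = 41860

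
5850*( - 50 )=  - 292500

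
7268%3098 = 1072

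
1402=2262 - 860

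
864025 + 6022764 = 6886789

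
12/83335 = 12/83335 = 0.00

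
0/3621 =0 = 0.00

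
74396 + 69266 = 143662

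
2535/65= 39 = 39.00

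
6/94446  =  1/15741 = 0.00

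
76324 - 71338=4986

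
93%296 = 93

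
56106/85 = 56106/85 = 660.07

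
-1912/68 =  - 478/17 = - 28.12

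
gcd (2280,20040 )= 120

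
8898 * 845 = 7518810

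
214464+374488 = 588952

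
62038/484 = 31019/242 = 128.18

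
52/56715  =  52/56715 = 0.00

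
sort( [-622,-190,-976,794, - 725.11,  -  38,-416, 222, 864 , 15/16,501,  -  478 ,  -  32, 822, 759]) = [ - 976,-725.11, -622,-478, - 416, - 190, - 38 , - 32, 15/16 , 222,501,  759, 794,822, 864 ]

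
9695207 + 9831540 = 19526747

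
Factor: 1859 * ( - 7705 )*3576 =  - 2^3*3^1 *5^1*  11^1*13^2*23^1 * 67^1*149^1 = - 51221175720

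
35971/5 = 35971/5 = 7194.20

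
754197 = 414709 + 339488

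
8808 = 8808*1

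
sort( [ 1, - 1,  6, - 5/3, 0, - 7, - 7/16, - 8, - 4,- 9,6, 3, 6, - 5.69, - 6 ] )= [ - 9, - 8,  -  7, - 6, - 5.69, - 4, - 5/3, - 1 , - 7/16, 0,1 , 3, 6,6, 6] 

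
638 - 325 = 313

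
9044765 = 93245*97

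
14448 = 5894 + 8554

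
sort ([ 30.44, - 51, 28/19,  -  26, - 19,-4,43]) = [ - 51, - 26, - 19,-4 , 28/19 , 30.44, 43]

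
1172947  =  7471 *157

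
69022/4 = 17255 + 1/2 = 17255.50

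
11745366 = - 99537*( - 118)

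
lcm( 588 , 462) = 6468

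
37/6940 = 37/6940 = 0.01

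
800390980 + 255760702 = 1056151682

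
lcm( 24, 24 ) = 24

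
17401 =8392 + 9009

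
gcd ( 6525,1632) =3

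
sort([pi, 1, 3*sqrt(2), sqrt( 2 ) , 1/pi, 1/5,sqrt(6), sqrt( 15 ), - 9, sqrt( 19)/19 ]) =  [  -  9, 1/5, sqrt (19) /19,1/pi,1,sqrt( 2), sqrt(6 ), pi,  sqrt( 15 ),3*sqrt( 2 ) ] 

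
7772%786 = 698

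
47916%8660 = 4616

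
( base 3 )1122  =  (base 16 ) 2c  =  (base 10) 44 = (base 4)230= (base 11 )40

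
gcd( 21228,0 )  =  21228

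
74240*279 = 20712960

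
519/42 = 12 + 5/14 = 12.36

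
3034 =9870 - 6836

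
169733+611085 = 780818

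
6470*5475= 35423250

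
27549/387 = 3061/43 = 71.19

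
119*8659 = 1030421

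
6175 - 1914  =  4261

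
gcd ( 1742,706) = 2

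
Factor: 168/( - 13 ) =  - 2^3*3^1 * 7^1 * 13^(-1 ) 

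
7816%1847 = 428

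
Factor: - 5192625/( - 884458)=2^( - 1)*3^1*5^3*61^1 * 227^1 * 442229^( - 1)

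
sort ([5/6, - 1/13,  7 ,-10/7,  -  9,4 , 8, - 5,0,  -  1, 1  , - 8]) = [ - 9, - 8,- 5, - 10/7, - 1,  -  1/13,0,5/6, 1,  4, 7, 8 ] 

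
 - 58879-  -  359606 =300727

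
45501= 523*87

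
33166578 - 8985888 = 24180690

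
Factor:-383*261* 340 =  - 2^2*3^2 * 5^1*17^1*29^1 *383^1= - 33987420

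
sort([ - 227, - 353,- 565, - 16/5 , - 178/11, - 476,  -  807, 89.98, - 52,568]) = [ - 807,-565, - 476 , - 353, - 227 ,-52,  -  178/11, -16/5,89.98  ,  568 ]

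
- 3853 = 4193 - 8046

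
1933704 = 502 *3852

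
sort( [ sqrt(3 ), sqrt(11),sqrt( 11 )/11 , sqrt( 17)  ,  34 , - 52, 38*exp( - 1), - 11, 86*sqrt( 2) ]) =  [ - 52, - 11,sqrt( 11 ) /11,sqrt( 3),sqrt(11),sqrt( 17),38*exp (  -  1), 34,86*sqrt( 2)]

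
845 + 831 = 1676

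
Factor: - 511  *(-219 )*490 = 54835410=   2^1*3^1 * 5^1*7^3 * 73^2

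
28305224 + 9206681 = 37511905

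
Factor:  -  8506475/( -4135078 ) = 2^( - 1 )*5^2*23^ ( - 1 )*41^1*43^1*193^1*241^( - 1) * 373^( - 1)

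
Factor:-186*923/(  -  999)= 2^1 * 3^( - 2 ) *13^1 * 31^1 * 37^ ( - 1)*71^1=57226/333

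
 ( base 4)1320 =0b1111000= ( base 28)48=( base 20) 60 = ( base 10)120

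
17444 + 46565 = 64009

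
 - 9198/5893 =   -  2 + 2588/5893 = -1.56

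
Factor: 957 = 3^1*11^1*29^1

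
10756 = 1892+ 8864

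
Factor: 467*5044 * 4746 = 11179430808 = 2^3 * 3^1*7^1*13^1*97^1*113^1*467^1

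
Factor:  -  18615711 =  - 3^1*6205237^1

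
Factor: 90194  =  2^1*  13^1*3469^1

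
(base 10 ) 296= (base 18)G8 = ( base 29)a6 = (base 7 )602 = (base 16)128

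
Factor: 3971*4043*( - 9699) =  - 3^1*11^1 * 13^1*19^2*53^1*61^1*311^1 = -  155715049347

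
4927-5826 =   -  899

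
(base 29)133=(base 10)931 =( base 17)33D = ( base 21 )227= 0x3A3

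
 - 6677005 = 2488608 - 9165613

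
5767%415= 372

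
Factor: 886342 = 2^1*443171^1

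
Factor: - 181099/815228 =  - 2^ ( - 2 ) * 97^1*1867^1*203807^ (-1 )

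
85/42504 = 85/42504= 0.00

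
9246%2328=2262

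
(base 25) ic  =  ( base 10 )462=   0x1CE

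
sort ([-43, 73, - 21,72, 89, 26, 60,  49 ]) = [ - 43 , - 21, 26 , 49, 60, 72,73, 89]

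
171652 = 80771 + 90881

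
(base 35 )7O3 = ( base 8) 22312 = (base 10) 9418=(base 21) 107a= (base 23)hib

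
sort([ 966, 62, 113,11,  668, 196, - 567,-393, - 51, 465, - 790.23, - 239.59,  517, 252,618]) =[-790.23 , - 567 , - 393, - 239.59 , - 51,11, 62, 113,196 , 252,  465, 517, 618, 668, 966] 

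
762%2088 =762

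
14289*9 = 128601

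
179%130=49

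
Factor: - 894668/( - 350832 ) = 223667/87708 =2^( - 2 )*3^( - 1)*7309^( - 1) * 223667^1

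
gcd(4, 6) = 2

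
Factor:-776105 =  - 5^1*11^1*103^1* 137^1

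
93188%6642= 200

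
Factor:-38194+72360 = 34166 = 2^1*11^1*1553^1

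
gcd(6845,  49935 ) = 5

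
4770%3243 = 1527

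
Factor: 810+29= 839 = 839^1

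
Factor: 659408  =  2^4*41213^1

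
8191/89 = 92 + 3/89 = 92.03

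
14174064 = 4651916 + 9522148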